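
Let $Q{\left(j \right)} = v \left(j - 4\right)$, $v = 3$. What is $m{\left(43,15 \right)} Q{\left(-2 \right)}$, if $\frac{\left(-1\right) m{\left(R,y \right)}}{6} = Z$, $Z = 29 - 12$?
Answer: $1836$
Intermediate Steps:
$Z = 17$ ($Z = 29 - 12 = 17$)
$m{\left(R,y \right)} = -102$ ($m{\left(R,y \right)} = \left(-6\right) 17 = -102$)
$Q{\left(j \right)} = -12 + 3 j$ ($Q{\left(j \right)} = 3 \left(j - 4\right) = 3 \left(-4 + j\right) = -12 + 3 j$)
$m{\left(43,15 \right)} Q{\left(-2 \right)} = - 102 \left(-12 + 3 \left(-2\right)\right) = - 102 \left(-12 - 6\right) = \left(-102\right) \left(-18\right) = 1836$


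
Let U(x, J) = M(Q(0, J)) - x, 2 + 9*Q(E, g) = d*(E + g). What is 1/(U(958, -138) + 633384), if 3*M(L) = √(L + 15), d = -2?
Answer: 51226506/32396974283147 - 9*√409/32396974283147 ≈ 1.5812e-6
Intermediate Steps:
Q(E, g) = -2/9 - 2*E/9 - 2*g/9 (Q(E, g) = -2/9 + (-2*(E + g))/9 = -2/9 + (-2*E - 2*g)/9 = -2/9 + (-2*E/9 - 2*g/9) = -2/9 - 2*E/9 - 2*g/9)
M(L) = √(15 + L)/3 (M(L) = √(L + 15)/3 = √(15 + L)/3)
U(x, J) = -x + √(133/9 - 2*J/9)/3 (U(x, J) = √(15 + (-2/9 - 2/9*0 - 2*J/9))/3 - x = √(15 + (-2/9 + 0 - 2*J/9))/3 - x = √(15 + (-2/9 - 2*J/9))/3 - x = √(133/9 - 2*J/9)/3 - x = -x + √(133/9 - 2*J/9)/3)
1/(U(958, -138) + 633384) = 1/((-1*958 + √(133 - 2*(-138))/9) + 633384) = 1/((-958 + √(133 + 276)/9) + 633384) = 1/((-958 + √409/9) + 633384) = 1/(632426 + √409/9)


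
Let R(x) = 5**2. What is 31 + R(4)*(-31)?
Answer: -744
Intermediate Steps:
R(x) = 25
31 + R(4)*(-31) = 31 + 25*(-31) = 31 - 775 = -744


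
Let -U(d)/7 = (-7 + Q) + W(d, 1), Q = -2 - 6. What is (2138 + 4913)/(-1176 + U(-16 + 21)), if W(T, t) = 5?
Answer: -7051/1106 ≈ -6.3752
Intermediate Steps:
Q = -8
U(d) = 70 (U(d) = -7*((-7 - 8) + 5) = -7*(-15 + 5) = -7*(-10) = 70)
(2138 + 4913)/(-1176 + U(-16 + 21)) = (2138 + 4913)/(-1176 + 70) = 7051/(-1106) = 7051*(-1/1106) = -7051/1106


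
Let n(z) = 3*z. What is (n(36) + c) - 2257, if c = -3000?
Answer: -5149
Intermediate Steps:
(n(36) + c) - 2257 = (3*36 - 3000) - 2257 = (108 - 3000) - 2257 = -2892 - 2257 = -5149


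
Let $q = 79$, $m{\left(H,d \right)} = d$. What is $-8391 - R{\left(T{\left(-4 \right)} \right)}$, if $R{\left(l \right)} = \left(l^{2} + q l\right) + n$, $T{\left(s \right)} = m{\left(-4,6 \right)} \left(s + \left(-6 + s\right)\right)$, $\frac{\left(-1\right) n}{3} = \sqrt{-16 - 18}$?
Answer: $-8811 + 3 i \sqrt{34} \approx -8811.0 + 17.493 i$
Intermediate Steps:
$n = - 3 i \sqrt{34}$ ($n = - 3 \sqrt{-16 - 18} = - 3 \sqrt{-34} = - 3 i \sqrt{34} \approx - 17.493 i$)
$T{\left(s \right)} = -36 + 12 s$ ($T{\left(s \right)} = 6 \left(s + \left(-6 + s\right)\right) = 6 \left(-6 + 2 s\right) = -36 + 12 s$)
$R{\left(l \right)} = l^{2} + 79 l - 3 i \sqrt{34}$ ($R{\left(l \right)} = \left(l^{2} + 79 l\right) - 3 i \sqrt{34} = l^{2} + 79 l - 3 i \sqrt{34}$)
$-8391 - R{\left(T{\left(-4 \right)} \right)} = -8391 - \left(\left(-36 + 12 \left(-4\right)\right)^{2} + 79 \left(-36 + 12 \left(-4\right)\right) - 3 i \sqrt{34}\right) = -8391 - \left(\left(-36 - 48\right)^{2} + 79 \left(-36 - 48\right) - 3 i \sqrt{34}\right) = -8391 - \left(\left(-84\right)^{2} + 79 \left(-84\right) - 3 i \sqrt{34}\right) = -8391 - \left(7056 - 6636 - 3 i \sqrt{34}\right) = -8391 - \left(420 - 3 i \sqrt{34}\right) = -8811 + 3 i \sqrt{34}$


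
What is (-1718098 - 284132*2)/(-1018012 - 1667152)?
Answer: 1143181/1342582 ≈ 0.85148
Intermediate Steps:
(-1718098 - 284132*2)/(-1018012 - 1667152) = (-1718098 - 568264)/(-2685164) = -2286362*(-1/2685164) = 1143181/1342582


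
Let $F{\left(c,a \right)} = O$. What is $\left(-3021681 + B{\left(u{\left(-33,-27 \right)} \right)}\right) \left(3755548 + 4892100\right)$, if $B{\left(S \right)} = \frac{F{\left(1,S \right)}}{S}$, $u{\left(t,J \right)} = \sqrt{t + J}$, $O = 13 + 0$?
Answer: $-26130433656288 - \frac{56209712 i \sqrt{15}}{15} \approx -2.613 \cdot 10^{13} - 1.4513 \cdot 10^{7} i$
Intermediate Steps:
$O = 13$
$u{\left(t,J \right)} = \sqrt{J + t}$
$F{\left(c,a \right)} = 13$
$B{\left(S \right)} = \frac{13}{S}$
$\left(-3021681 + B{\left(u{\left(-33,-27 \right)} \right)}\right) \left(3755548 + 4892100\right) = \left(-3021681 + \frac{13}{\sqrt{-27 - 33}}\right) \left(3755548 + 4892100\right) = \left(-3021681 + \frac{13}{\sqrt{-60}}\right) 8647648 = \left(-3021681 + \frac{13}{2 i \sqrt{15}}\right) 8647648 = \left(-3021681 + 13 \left(- \frac{i \sqrt{15}}{30}\right)\right) 8647648 = \left(-3021681 - \frac{13 i \sqrt{15}}{30}\right) 8647648 = -26130433656288 - \frac{56209712 i \sqrt{15}}{15}$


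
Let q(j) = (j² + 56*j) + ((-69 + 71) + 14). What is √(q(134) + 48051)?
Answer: √73527 ≈ 271.16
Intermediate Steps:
q(j) = 16 + j² + 56*j (q(j) = (j² + 56*j) + (2 + 14) = (j² + 56*j) + 16 = 16 + j² + 56*j)
√(q(134) + 48051) = √((16 + 134² + 56*134) + 48051) = √((16 + 17956 + 7504) + 48051) = √(25476 + 48051) = √73527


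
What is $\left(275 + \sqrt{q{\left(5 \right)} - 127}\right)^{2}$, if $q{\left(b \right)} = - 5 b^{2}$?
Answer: $75373 + 3300 i \sqrt{7} \approx 75373.0 + 8731.0 i$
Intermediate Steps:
$\left(275 + \sqrt{q{\left(5 \right)} - 127}\right)^{2} = \left(275 + \sqrt{- 5 \cdot 5^{2} - 127}\right)^{2} = \left(275 + \sqrt{\left(-5\right) 25 - 127}\right)^{2} = \left(275 + \sqrt{-125 - 127}\right)^{2} = \left(275 + \sqrt{-252}\right)^{2} = \left(275 + 6 i \sqrt{7}\right)^{2}$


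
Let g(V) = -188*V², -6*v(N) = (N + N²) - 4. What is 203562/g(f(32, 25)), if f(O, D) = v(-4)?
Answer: -916029/1504 ≈ -609.06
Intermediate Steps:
v(N) = ⅔ - N/6 - N²/6 (v(N) = -((N + N²) - 4)/6 = -(-4 + N + N²)/6 = ⅔ - N/6 - N²/6)
f(O, D) = -4/3 (f(O, D) = ⅔ - ⅙*(-4) - ⅙*(-4)² = ⅔ + ⅔ - ⅙*16 = ⅔ + ⅔ - 8/3 = -4/3)
203562/g(f(32, 25)) = 203562/((-188*(-4/3)²)) = 203562/((-188*16/9)) = 203562/(-3008/9) = 203562*(-9/3008) = -916029/1504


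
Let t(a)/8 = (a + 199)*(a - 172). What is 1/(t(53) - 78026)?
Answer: -1/317930 ≈ -3.1453e-6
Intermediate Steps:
t(a) = 8*(-172 + a)*(199 + a) (t(a) = 8*((a + 199)*(a - 172)) = 8*((199 + a)*(-172 + a)) = 8*((-172 + a)*(199 + a)) = 8*(-172 + a)*(199 + a))
1/(t(53) - 78026) = 1/((-273824 + 8*53² + 216*53) - 78026) = 1/((-273824 + 8*2809 + 11448) - 78026) = 1/((-273824 + 22472 + 11448) - 78026) = 1/(-239904 - 78026) = 1/(-317930) = -1/317930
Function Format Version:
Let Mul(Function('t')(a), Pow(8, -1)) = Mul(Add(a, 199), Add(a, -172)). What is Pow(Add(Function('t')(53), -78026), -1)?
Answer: Rational(-1, 317930) ≈ -3.1453e-6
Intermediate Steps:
Function('t')(a) = Mul(8, Add(-172, a), Add(199, a)) (Function('t')(a) = Mul(8, Mul(Add(a, 199), Add(a, -172))) = Mul(8, Mul(Add(199, a), Add(-172, a))) = Mul(8, Mul(Add(-172, a), Add(199, a))) = Mul(8, Add(-172, a), Add(199, a)))
Pow(Add(Function('t')(53), -78026), -1) = Pow(Add(Add(-273824, Mul(8, Pow(53, 2)), Mul(216, 53)), -78026), -1) = Pow(Add(Add(-273824, Mul(8, 2809), 11448), -78026), -1) = Pow(Add(Add(-273824, 22472, 11448), -78026), -1) = Pow(Add(-239904, -78026), -1) = Pow(-317930, -1) = Rational(-1, 317930)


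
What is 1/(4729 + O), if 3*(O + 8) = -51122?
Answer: -3/36959 ≈ -8.1171e-5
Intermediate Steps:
O = -51146/3 (O = -8 + (⅓)*(-51122) = -8 - 51122/3 = -51146/3 ≈ -17049.)
1/(4729 + O) = 1/(4729 - 51146/3) = 1/(-36959/3) = -3/36959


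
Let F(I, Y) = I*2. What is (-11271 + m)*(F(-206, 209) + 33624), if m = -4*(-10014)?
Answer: 956007420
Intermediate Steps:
F(I, Y) = 2*I
m = 40056
(-11271 + m)*(F(-206, 209) + 33624) = (-11271 + 40056)*(2*(-206) + 33624) = 28785*(-412 + 33624) = 28785*33212 = 956007420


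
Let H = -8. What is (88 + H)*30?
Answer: 2400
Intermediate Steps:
(88 + H)*30 = (88 - 8)*30 = 80*30 = 2400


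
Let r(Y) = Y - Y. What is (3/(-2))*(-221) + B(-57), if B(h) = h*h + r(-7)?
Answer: 7161/2 ≈ 3580.5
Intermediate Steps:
r(Y) = 0
B(h) = h² (B(h) = h*h + 0 = h² + 0 = h²)
(3/(-2))*(-221) + B(-57) = (3/(-2))*(-221) + (-57)² = (3*(-½))*(-221) + 3249 = -3/2*(-221) + 3249 = 663/2 + 3249 = 7161/2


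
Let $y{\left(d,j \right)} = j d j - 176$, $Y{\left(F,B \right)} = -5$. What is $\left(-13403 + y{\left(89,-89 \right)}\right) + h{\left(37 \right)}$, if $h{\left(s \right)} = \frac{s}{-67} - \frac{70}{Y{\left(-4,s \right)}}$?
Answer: $\frac{46324031}{67} \approx 6.914 \cdot 10^{5}$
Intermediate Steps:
$y{\left(d,j \right)} = -176 + d j^{2}$ ($y{\left(d,j \right)} = d j j - 176 = d j^{2} - 176 = -176 + d j^{2}$)
$h{\left(s \right)} = 14 - \frac{s}{67}$ ($h{\left(s \right)} = \frac{s}{-67} - \frac{70}{-5} = s \left(- \frac{1}{67}\right) - -14 = - \frac{s}{67} + 14 = 14 - \frac{s}{67}$)
$\left(-13403 + y{\left(89,-89 \right)}\right) + h{\left(37 \right)} = \left(-13403 - \left(176 - 89 \left(-89\right)^{2}\right)\right) + \left(14 - \frac{37}{67}\right) = \left(-13403 + \left(-176 + 89 \cdot 7921\right)\right) + \left(14 - \frac{37}{67}\right) = \left(-13403 + \left(-176 + 704969\right)\right) + \frac{901}{67} = \left(-13403 + 704793\right) + \frac{901}{67} = 691390 + \frac{901}{67} = \frac{46324031}{67}$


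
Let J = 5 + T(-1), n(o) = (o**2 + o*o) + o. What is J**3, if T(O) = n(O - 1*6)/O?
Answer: -636056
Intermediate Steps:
n(o) = o + 2*o**2 (n(o) = (o**2 + o**2) + o = 2*o**2 + o = o + 2*o**2)
T(O) = (-11 + 2*O)*(-6 + O)/O (T(O) = ((O - 1*6)*(1 + 2*(O - 1*6)))/O = ((O - 6)*(1 + 2*(O - 6)))/O = ((-6 + O)*(1 + 2*(-6 + O)))/O = ((-6 + O)*(1 + (-12 + 2*O)))/O = ((-6 + O)*(-11 + 2*O))/O = ((-11 + 2*O)*(-6 + O))/O = (-11 + 2*O)*(-6 + O)/O)
J = -86 (J = 5 + (-23 + 2*(-1) + 66/(-1)) = 5 + (-23 - 2 + 66*(-1)) = 5 + (-23 - 2 - 66) = 5 - 91 = -86)
J**3 = (-86)**3 = -636056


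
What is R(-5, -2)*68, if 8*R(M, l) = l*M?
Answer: 85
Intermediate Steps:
R(M, l) = M*l/8 (R(M, l) = (l*M)/8 = (M*l)/8 = M*l/8)
R(-5, -2)*68 = ((⅛)*(-5)*(-2))*68 = (5/4)*68 = 85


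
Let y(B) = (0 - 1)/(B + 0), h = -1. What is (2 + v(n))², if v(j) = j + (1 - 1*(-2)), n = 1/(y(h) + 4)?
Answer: 676/25 ≈ 27.040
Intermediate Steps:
y(B) = -1/B
n = ⅕ (n = 1/(-1/(-1) + 4) = 1/(-1*(-1) + 4) = 1/(1 + 4) = 1/5 = ⅕ ≈ 0.20000)
v(j) = 3 + j (v(j) = j + (1 + 2) = j + 3 = 3 + j)
(2 + v(n))² = (2 + (3 + ⅕))² = (2 + 16/5)² = (26/5)² = 676/25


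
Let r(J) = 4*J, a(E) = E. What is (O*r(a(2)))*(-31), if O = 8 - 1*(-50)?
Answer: -14384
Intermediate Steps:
O = 58 (O = 8 + 50 = 58)
(O*r(a(2)))*(-31) = (58*(4*2))*(-31) = (58*8)*(-31) = 464*(-31) = -14384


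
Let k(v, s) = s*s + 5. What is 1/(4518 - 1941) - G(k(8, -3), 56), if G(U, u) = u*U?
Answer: -2020367/2577 ≈ -784.00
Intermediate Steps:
k(v, s) = 5 + s² (k(v, s) = s² + 5 = 5 + s²)
G(U, u) = U*u
1/(4518 - 1941) - G(k(8, -3), 56) = 1/(4518 - 1941) - (5 + (-3)²)*56 = 1/2577 - (5 + 9)*56 = 1/2577 - 14*56 = 1/2577 - 1*784 = 1/2577 - 784 = -2020367/2577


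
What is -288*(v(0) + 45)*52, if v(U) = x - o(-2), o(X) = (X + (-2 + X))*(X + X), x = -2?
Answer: -284544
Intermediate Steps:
o(X) = 2*X*(-2 + 2*X) (o(X) = (-2 + 2*X)*(2*X) = 2*X*(-2 + 2*X))
v(U) = -26 (v(U) = -2 - 4*(-2)*(-1 - 2) = -2 - 4*(-2)*(-3) = -2 - 1*24 = -2 - 24 = -26)
-288*(v(0) + 45)*52 = -288*(-26 + 45)*52 = -5472*52 = -288*988 = -284544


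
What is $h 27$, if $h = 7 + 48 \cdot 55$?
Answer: $71469$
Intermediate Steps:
$h = 2647$ ($h = 7 + 2640 = 2647$)
$h 27 = 2647 \cdot 27 = 71469$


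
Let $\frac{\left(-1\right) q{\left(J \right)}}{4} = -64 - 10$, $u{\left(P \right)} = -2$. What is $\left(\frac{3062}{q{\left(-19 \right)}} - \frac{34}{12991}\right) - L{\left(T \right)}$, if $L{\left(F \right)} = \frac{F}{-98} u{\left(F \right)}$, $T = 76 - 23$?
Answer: $\frac{872423857}{94210732} \approx 9.2603$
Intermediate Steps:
$T = 53$ ($T = 76 - 23 = 53$)
$L{\left(F \right)} = \frac{F}{49}$ ($L{\left(F \right)} = \frac{F}{-98} \left(-2\right) = F \left(- \frac{1}{98}\right) \left(-2\right) = - \frac{F}{98} \left(-2\right) = \frac{F}{49}$)
$q{\left(J \right)} = 296$ ($q{\left(J \right)} = - 4 \left(-64 - 10\right) = \left(-4\right) \left(-74\right) = 296$)
$\left(\frac{3062}{q{\left(-19 \right)}} - \frac{34}{12991}\right) - L{\left(T \right)} = \left(\frac{3062}{296} - \frac{34}{12991}\right) - \frac{1}{49} \cdot 53 = \left(3062 \cdot \frac{1}{296} - \frac{34}{12991}\right) - \frac{53}{49} = \left(\frac{1531}{148} - \frac{34}{12991}\right) - \frac{53}{49} = \frac{19884189}{1922668} - \frac{53}{49} = \frac{872423857}{94210732}$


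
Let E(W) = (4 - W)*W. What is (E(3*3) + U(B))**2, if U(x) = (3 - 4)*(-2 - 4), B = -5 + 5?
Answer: 1521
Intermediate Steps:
B = 0
U(x) = 6 (U(x) = -1*(-6) = 6)
E(W) = W*(4 - W)
(E(3*3) + U(B))**2 = ((3*3)*(4 - 3*3) + 6)**2 = (9*(4 - 1*9) + 6)**2 = (9*(4 - 9) + 6)**2 = (9*(-5) + 6)**2 = (-45 + 6)**2 = (-39)**2 = 1521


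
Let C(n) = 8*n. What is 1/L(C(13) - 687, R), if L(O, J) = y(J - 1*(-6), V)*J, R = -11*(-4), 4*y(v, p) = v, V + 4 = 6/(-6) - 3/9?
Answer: 1/550 ≈ 0.0018182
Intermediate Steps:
V = -16/3 (V = -4 + (6/(-6) - 3/9) = -4 + (6*(-⅙) - 3*⅑) = -4 + (-1 - ⅓) = -4 - 4/3 = -16/3 ≈ -5.3333)
y(v, p) = v/4
R = 44
L(O, J) = J*(3/2 + J/4) (L(O, J) = ((J - 1*(-6))/4)*J = ((J + 6)/4)*J = ((6 + J)/4)*J = (3/2 + J/4)*J = J*(3/2 + J/4))
1/L(C(13) - 687, R) = 1/((¼)*44*(6 + 44)) = 1/((¼)*44*50) = 1/550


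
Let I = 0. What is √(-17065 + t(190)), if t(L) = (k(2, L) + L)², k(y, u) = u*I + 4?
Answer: √20571 ≈ 143.43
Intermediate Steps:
k(y, u) = 4 (k(y, u) = u*0 + 4 = 0 + 4 = 4)
t(L) = (4 + L)²
√(-17065 + t(190)) = √(-17065 + (4 + 190)²) = √(-17065 + 194²) = √(-17065 + 37636) = √20571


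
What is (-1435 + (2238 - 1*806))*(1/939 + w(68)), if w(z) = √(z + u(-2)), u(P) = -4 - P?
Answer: -1/313 - 3*√66 ≈ -24.375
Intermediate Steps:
w(z) = √(-2 + z) (w(z) = √(z + (-4 - 1*(-2))) = √(z + (-4 + 2)) = √(z - 2) = √(-2 + z))
(-1435 + (2238 - 1*806))*(1/939 + w(68)) = (-1435 + (2238 - 1*806))*(1/939 + √(-2 + 68)) = (-1435 + (2238 - 806))*(1/939 + √66) = (-1435 + 1432)*(1/939 + √66) = -3*(1/939 + √66) = -1/313 - 3*√66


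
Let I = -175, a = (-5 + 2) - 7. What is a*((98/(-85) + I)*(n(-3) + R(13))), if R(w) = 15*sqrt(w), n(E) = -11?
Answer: -329406/17 + 449190*sqrt(13)/17 ≈ 75893.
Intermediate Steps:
a = -10 (a = -3 - 7 = -10)
a*((98/(-85) + I)*(n(-3) + R(13))) = -10*(98/(-85) - 175)*(-11 + 15*sqrt(13)) = -10*(98*(-1/85) - 175)*(-11 + 15*sqrt(13)) = -10*(-98/85 - 175)*(-11 + 15*sqrt(13)) = -(-29946)*(-11 + 15*sqrt(13))/17 = -10*(164703/85 - 44919*sqrt(13)/17) = -329406/17 + 449190*sqrt(13)/17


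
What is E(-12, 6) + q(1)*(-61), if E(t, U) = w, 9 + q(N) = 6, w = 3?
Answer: 186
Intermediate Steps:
q(N) = -3 (q(N) = -9 + 6 = -3)
E(t, U) = 3
E(-12, 6) + q(1)*(-61) = 3 - 3*(-61) = 3 + 183 = 186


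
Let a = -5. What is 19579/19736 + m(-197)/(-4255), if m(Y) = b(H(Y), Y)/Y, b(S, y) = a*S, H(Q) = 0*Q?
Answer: 19579/19736 ≈ 0.99205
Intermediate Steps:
H(Q) = 0
b(S, y) = -5*S
m(Y) = 0 (m(Y) = (-5*0)/Y = 0/Y = 0)
19579/19736 + m(-197)/(-4255) = 19579/19736 + 0/(-4255) = 19579*(1/19736) + 0*(-1/4255) = 19579/19736 + 0 = 19579/19736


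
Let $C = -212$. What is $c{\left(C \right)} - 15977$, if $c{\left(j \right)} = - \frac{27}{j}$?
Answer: $- \frac{3387097}{212} \approx -15977.0$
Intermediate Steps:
$c{\left(C \right)} - 15977 = - \frac{27}{-212} - 15977 = \left(-27\right) \left(- \frac{1}{212}\right) - 15977 = \frac{27}{212} - 15977 = - \frac{3387097}{212}$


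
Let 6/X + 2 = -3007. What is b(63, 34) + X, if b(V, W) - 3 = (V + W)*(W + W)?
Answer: 6618795/1003 ≈ 6599.0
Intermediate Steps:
b(V, W) = 3 + 2*W*(V + W) (b(V, W) = 3 + (V + W)*(W + W) = 3 + (V + W)*(2*W) = 3 + 2*W*(V + W))
X = -2/1003 (X = 6/(-2 - 3007) = 6/(-3009) = 6*(-1/3009) = -2/1003 ≈ -0.0019940)
b(63, 34) + X = (3 + 2*34² + 2*63*34) - 2/1003 = (3 + 2*1156 + 4284) - 2/1003 = (3 + 2312 + 4284) - 2/1003 = 6599 - 2/1003 = 6618795/1003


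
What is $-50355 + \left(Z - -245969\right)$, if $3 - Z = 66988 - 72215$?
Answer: $200844$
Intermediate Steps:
$Z = 5230$ ($Z = 3 - \left(66988 - 72215\right) = 3 - -5227 = 3 + 5227 = 5230$)
$-50355 + \left(Z - -245969\right) = -50355 + \left(5230 - -245969\right) = -50355 + \left(5230 + 245969\right) = -50355 + 251199 = 200844$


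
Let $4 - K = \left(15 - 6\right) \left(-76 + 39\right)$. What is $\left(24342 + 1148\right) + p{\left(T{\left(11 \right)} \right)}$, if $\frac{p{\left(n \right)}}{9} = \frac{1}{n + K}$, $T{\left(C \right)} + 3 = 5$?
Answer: $\frac{2880373}{113} \approx 25490.0$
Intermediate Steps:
$T{\left(C \right)} = 2$ ($T{\left(C \right)} = -3 + 5 = 2$)
$K = 337$ ($K = 4 - \left(15 - 6\right) \left(-76 + 39\right) = 4 - 9 \left(-37\right) = 4 - -333 = 4 + 333 = 337$)
$p{\left(n \right)} = \frac{9}{337 + n}$ ($p{\left(n \right)} = \frac{9}{n + 337} = \frac{9}{337 + n}$)
$\left(24342 + 1148\right) + p{\left(T{\left(11 \right)} \right)} = \left(24342 + 1148\right) + \frac{9}{337 + 2} = 25490 + \frac{9}{339} = 25490 + 9 \cdot \frac{1}{339} = 25490 + \frac{3}{113} = \frac{2880373}{113}$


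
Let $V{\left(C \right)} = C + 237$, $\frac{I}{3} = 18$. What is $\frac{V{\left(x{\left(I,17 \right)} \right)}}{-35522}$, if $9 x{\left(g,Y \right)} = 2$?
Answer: $- \frac{2135}{319698} \approx -0.0066782$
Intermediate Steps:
$I = 54$ ($I = 3 \cdot 18 = 54$)
$x{\left(g,Y \right)} = \frac{2}{9}$ ($x{\left(g,Y \right)} = \frac{1}{9} \cdot 2 = \frac{2}{9}$)
$V{\left(C \right)} = 237 + C$
$\frac{V{\left(x{\left(I,17 \right)} \right)}}{-35522} = \frac{237 + \frac{2}{9}}{-35522} = \frac{2135}{9} \left(- \frac{1}{35522}\right) = - \frac{2135}{319698}$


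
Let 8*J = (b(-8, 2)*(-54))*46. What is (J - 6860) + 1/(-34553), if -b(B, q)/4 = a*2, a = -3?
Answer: -494522537/34553 ≈ -14312.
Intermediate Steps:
b(B, q) = 24 (b(B, q) = -(-12)*2 = -4*(-6) = 24)
J = -7452 (J = ((24*(-54))*46)/8 = (-1296*46)/8 = (1/8)*(-59616) = -7452)
(J - 6860) + 1/(-34553) = (-7452 - 6860) + 1/(-34553) = -14312 - 1/34553 = -494522537/34553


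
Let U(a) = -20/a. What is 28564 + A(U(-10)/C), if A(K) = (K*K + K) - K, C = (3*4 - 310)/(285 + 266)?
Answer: 634452965/22201 ≈ 28578.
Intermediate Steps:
C = -298/551 (C = (12 - 310)/551 = -298*1/551 = -298/551 ≈ -0.54083)
A(K) = K² (A(K) = (K² + K) - K = (K + K²) - K = K²)
28564 + A(U(-10)/C) = 28564 + ((-20/(-10))/(-298/551))² = 28564 + (-20*(-⅒)*(-551/298))² = 28564 + (2*(-551/298))² = 28564 + (-551/149)² = 28564 + 303601/22201 = 634452965/22201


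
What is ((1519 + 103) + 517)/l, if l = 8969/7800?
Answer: 16684200/8969 ≈ 1860.2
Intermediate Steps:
l = 8969/7800 (l = 8969*(1/7800) = 8969/7800 ≈ 1.1499)
((1519 + 103) + 517)/l = ((1519 + 103) + 517)/(8969/7800) = (1622 + 517)*(7800/8969) = 2139*(7800/8969) = 16684200/8969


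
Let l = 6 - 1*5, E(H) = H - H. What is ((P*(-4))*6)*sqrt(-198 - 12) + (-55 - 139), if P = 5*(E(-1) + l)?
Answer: -194 - 120*I*sqrt(210) ≈ -194.0 - 1739.0*I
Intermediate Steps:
E(H) = 0
l = 1 (l = 6 - 5 = 1)
P = 5 (P = 5*(0 + 1) = 5*1 = 5)
((P*(-4))*6)*sqrt(-198 - 12) + (-55 - 139) = ((5*(-4))*6)*sqrt(-198 - 12) + (-55 - 139) = (-20*6)*sqrt(-210) - 194 = -120*I*sqrt(210) - 194 = -194 - 120*I*sqrt(210)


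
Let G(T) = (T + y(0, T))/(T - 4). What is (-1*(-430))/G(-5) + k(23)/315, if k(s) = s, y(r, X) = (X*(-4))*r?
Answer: 243833/315 ≈ 774.07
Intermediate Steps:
y(r, X) = -4*X*r (y(r, X) = (-4*X)*r = -4*X*r)
G(T) = T/(-4 + T) (G(T) = (T - 4*T*0)/(T - 4) = (T + 0)/(-4 + T) = T/(-4 + T))
(-1*(-430))/G(-5) + k(23)/315 = (-1*(-430))/((-5/(-4 - 5))) + 23/315 = 430/((-5/(-9))) + 23*(1/315) = 430/((-5*(-⅑))) + 23/315 = 430/(5/9) + 23/315 = 430*(9/5) + 23/315 = 774 + 23/315 = 243833/315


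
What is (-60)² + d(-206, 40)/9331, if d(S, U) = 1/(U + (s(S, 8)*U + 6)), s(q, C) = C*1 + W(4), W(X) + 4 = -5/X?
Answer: 5240289601/1455636 ≈ 3600.0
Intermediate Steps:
W(X) = -4 - 5/X
s(q, C) = -21/4 + C (s(q, C) = C*1 + (-4 - 5/4) = C + (-4 - 5*¼) = C + (-4 - 5/4) = C - 21/4 = -21/4 + C)
d(S, U) = 1/(6 + 15*U/4) (d(S, U) = 1/(U + ((-21/4 + 8)*U + 6)) = 1/(U + (11*U/4 + 6)) = 1/(U + (6 + 11*U/4)) = 1/(6 + 15*U/4))
(-60)² + d(-206, 40)/9331 = (-60)² + (4/(3*(8 + 5*40)))/9331 = 3600 + (4/(3*(8 + 200)))*(1/9331) = 3600 + ((4/3)/208)*(1/9331) = 3600 + ((4/3)*(1/208))*(1/9331) = 3600 + (1/156)*(1/9331) = 3600 + 1/1455636 = 5240289601/1455636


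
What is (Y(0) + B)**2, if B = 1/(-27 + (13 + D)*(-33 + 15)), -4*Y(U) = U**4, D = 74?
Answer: 1/2537649 ≈ 3.9407e-7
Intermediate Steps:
Y(U) = -U**4/4
B = -1/1593 (B = 1/(-27 + (13 + 74)*(-33 + 15)) = 1/(-27 + 87*(-18)) = 1/(-27 - 1566) = 1/(-1593) = -1/1593 ≈ -0.00062775)
(Y(0) + B)**2 = (-1/4*0**4 - 1/1593)**2 = (-1/4*0 - 1/1593)**2 = (0 - 1/1593)**2 = (-1/1593)**2 = 1/2537649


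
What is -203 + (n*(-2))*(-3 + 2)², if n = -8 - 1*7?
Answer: -173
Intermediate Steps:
n = -15 (n = -8 - 7 = -15)
-203 + (n*(-2))*(-3 + 2)² = -203 + (-15*(-2))*(-3 + 2)² = -203 + 30*(-1)² = -203 + 30*1 = -203 + 30 = -173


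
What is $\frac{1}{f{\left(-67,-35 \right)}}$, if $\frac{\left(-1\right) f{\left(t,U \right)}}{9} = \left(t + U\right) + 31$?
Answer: $\frac{1}{639} \approx 0.0015649$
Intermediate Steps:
$f{\left(t,U \right)} = -279 - 9 U - 9 t$ ($f{\left(t,U \right)} = - 9 \left(\left(t + U\right) + 31\right) = - 9 \left(\left(U + t\right) + 31\right) = - 9 \left(31 + U + t\right) = -279 - 9 U - 9 t$)
$\frac{1}{f{\left(-67,-35 \right)}} = \frac{1}{-279 - -315 - -603} = \frac{1}{-279 + 315 + 603} = \frac{1}{639}$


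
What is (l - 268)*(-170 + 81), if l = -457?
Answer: 64525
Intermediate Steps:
(l - 268)*(-170 + 81) = (-457 - 268)*(-170 + 81) = -725*(-89) = 64525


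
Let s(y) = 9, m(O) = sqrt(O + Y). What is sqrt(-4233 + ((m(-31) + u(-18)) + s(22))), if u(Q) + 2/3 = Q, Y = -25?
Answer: sqrt(-38184 + 18*I*sqrt(14))/3 ≈ 0.057444 + 65.136*I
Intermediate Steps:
m(O) = sqrt(-25 + O) (m(O) = sqrt(O - 25) = sqrt(-25 + O))
u(Q) = -2/3 + Q
sqrt(-4233 + ((m(-31) + u(-18)) + s(22))) = sqrt(-4233 + ((sqrt(-25 - 31) + (-2/3 - 18)) + 9)) = sqrt(-4233 + ((sqrt(-56) - 56/3) + 9)) = sqrt(-4233 + ((2*I*sqrt(14) - 56/3) + 9)) = sqrt(-4233 + ((-56/3 + 2*I*sqrt(14)) + 9)) = sqrt(-4233 + (-29/3 + 2*I*sqrt(14))) = sqrt(-12728/3 + 2*I*sqrt(14))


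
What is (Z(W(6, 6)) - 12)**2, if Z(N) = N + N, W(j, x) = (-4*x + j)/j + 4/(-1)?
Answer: 676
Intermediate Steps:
W(j, x) = -4 + (j - 4*x)/j (W(j, x) = (j - 4*x)/j + 4*(-1) = (j - 4*x)/j - 4 = -4 + (j - 4*x)/j)
Z(N) = 2*N
(Z(W(6, 6)) - 12)**2 = (2*(-3 - 4*6/6) - 12)**2 = (2*(-3 - 4*6*1/6) - 12)**2 = (2*(-3 - 4) - 12)**2 = (2*(-7) - 12)**2 = (-14 - 12)**2 = (-26)**2 = 676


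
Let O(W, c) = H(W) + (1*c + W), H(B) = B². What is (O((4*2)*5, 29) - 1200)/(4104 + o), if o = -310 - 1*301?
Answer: 67/499 ≈ 0.13427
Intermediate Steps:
O(W, c) = W + c + W² (O(W, c) = W² + (1*c + W) = W² + (c + W) = W² + (W + c) = W + c + W²)
o = -611 (o = -310 - 301 = -611)
(O((4*2)*5, 29) - 1200)/(4104 + o) = (((4*2)*5 + 29 + ((4*2)*5)²) - 1200)/(4104 - 611) = ((8*5 + 29 + (8*5)²) - 1200)/3493 = ((40 + 29 + 40²) - 1200)*(1/3493) = ((40 + 29 + 1600) - 1200)*(1/3493) = (1669 - 1200)*(1/3493) = 469*(1/3493) = 67/499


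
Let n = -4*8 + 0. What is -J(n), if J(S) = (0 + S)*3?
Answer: 96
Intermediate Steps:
n = -32 (n = -32 + 0 = -32)
J(S) = 3*S (J(S) = S*3 = 3*S)
-J(n) = -3*(-32) = -1*(-96) = 96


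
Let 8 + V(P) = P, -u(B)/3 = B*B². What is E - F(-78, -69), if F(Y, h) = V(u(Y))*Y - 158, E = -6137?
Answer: 111038565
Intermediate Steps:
u(B) = -3*B³ (u(B) = -3*B*B² = -3*B³)
V(P) = -8 + P
F(Y, h) = -158 + Y*(-8 - 3*Y³) (F(Y, h) = (-8 - 3*Y³)*Y - 158 = Y*(-8 - 3*Y³) - 158 = -158 + Y*(-8 - 3*Y³))
E - F(-78, -69) = -6137 - (-158 - 1*(-78)*(8 + 3*(-78)³)) = -6137 - (-158 - 1*(-78)*(8 + 3*(-474552))) = -6137 - (-158 - 1*(-78)*(8 - 1423656)) = -6137 - (-158 - 1*(-78)*(-1423648)) = -6137 - (-158 - 111044544) = -6137 - 1*(-111044702) = -6137 + 111044702 = 111038565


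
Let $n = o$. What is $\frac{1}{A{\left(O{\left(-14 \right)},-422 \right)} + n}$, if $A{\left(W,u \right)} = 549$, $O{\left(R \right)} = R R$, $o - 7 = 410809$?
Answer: $\frac{1}{411365} \approx 2.4309 \cdot 10^{-6}$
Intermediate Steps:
$o = 410816$ ($o = 7 + 410809 = 410816$)
$O{\left(R \right)} = R^{2}$
$n = 410816$
$\frac{1}{A{\left(O{\left(-14 \right)},-422 \right)} + n} = \frac{1}{549 + 410816} = \frac{1}{411365}$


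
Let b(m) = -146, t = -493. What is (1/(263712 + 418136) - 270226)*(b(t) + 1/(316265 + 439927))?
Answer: 20342280288304175057/515608002816 ≈ 3.9453e+7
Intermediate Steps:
(1/(263712 + 418136) - 270226)*(b(t) + 1/(316265 + 439927)) = (1/(263712 + 418136) - 270226)*(-146 + 1/(316265 + 439927)) = (1/681848 - 270226)*(-146 + 1/756192) = -184253057647/681848*(-110404031/756192) = 20342280288304175057/515608002816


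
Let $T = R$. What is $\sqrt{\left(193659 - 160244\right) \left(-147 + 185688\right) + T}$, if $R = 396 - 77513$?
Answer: $\sqrt{6199775398} \approx 78739.0$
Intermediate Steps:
$R = -77117$ ($R = 396 - 77513 = -77117$)
$T = -77117$
$\sqrt{\left(193659 - 160244\right) \left(-147 + 185688\right) + T} = \sqrt{\left(193659 - 160244\right) \left(-147 + 185688\right) - 77117} = \sqrt{\left(193659 - 160244\right) 185541 - 77117} = \sqrt{33415 \cdot 185541 - 77117} = \sqrt{6199852515 - 77117} = \sqrt{6199775398}$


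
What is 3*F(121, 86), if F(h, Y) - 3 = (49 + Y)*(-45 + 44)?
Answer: -396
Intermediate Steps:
F(h, Y) = -46 - Y (F(h, Y) = 3 + (49 + Y)*(-45 + 44) = 3 + (49 + Y)*(-1) = 3 + (-49 - Y) = -46 - Y)
3*F(121, 86) = 3*(-46 - 1*86) = 3*(-46 - 86) = 3*(-132) = -396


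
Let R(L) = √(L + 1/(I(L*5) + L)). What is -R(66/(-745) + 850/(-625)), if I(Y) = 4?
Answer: -I*√367869868806/590040 ≈ -1.0279*I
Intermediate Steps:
R(L) = √(L + 1/(4 + L))
-R(66/(-745) + 850/(-625)) = -√((1 + (66/(-745) + 850/(-625))*(4 + (66/(-745) + 850/(-625))))/(4 + (66/(-745) + 850/(-625)))) = -√((1 + (66*(-1/745) + 850*(-1/625))*(4 + (66*(-1/745) + 850*(-1/625))))/(4 + (66*(-1/745) + 850*(-1/625)))) = -√((1 + (-66/745 - 34/25)*(4 + (-66/745 - 34/25)))/(4 + (-66/745 - 34/25))) = -√((1 - 5396*(4 - 5396/3725)/3725)/(4 - 5396/3725)) = -√((1 - 5396/3725*9504/3725)/(9504/3725)) = -√(3725*(1 - 51283584/13875625)/9504) = -√((3725/9504)*(-37407959/13875625)) = -√(-37407959/35402400) = -I*√367869868806/590040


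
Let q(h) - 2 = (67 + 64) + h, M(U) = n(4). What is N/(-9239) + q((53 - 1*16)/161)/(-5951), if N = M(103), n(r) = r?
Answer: -18364454/804726139 ≈ -0.022821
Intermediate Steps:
M(U) = 4
N = 4
q(h) = 133 + h (q(h) = 2 + ((67 + 64) + h) = 2 + (131 + h) = 133 + h)
N/(-9239) + q((53 - 1*16)/161)/(-5951) = 4/(-9239) + (133 + (53 - 1*16)/161)/(-5951) = 4*(-1/9239) + (133 + (53 - 16)*(1/161))*(-1/5951) = -4/9239 + (133 + 37*(1/161))*(-1/5951) = -4/9239 + (133 + 37/161)*(-1/5951) = -4/9239 + (21450/161)*(-1/5951) = -4/9239 - 1950/87101 = -18364454/804726139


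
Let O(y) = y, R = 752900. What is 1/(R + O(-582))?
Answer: 1/752318 ≈ 1.3292e-6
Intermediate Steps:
1/(R + O(-582)) = 1/(752900 - 582) = 1/752318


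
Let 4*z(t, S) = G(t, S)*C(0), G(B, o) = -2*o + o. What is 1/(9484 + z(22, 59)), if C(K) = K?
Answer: 1/9484 ≈ 0.00010544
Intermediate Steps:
G(B, o) = -o
z(t, S) = 0 (z(t, S) = (-S*0)/4 = (¼)*0 = 0)
1/(9484 + z(22, 59)) = 1/(9484 + 0) = 1/9484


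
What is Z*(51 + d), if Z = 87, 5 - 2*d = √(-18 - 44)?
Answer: 9309/2 - 87*I*√62/2 ≈ 4654.5 - 342.52*I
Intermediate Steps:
d = 5/2 - I*√62/2 (d = 5/2 - √(-18 - 44)/2 = 5/2 - I*√62/2 ≈ 2.5 - 3.937*I)
Z*(51 + d) = 87*(51 + (5/2 - I*√62/2)) = 87*(107/2 - I*√62/2) = 9309/2 - 87*I*√62/2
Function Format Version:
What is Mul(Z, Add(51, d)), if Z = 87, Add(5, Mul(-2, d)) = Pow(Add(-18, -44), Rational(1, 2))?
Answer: Add(Rational(9309, 2), Mul(Rational(-87, 2), I, Pow(62, Rational(1, 2)))) ≈ Add(4654.5, Mul(-342.52, I))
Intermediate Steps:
d = Add(Rational(5, 2), Mul(Rational(-1, 2), I, Pow(62, Rational(1, 2)))) (d = Add(Rational(5, 2), Mul(Rational(-1, 2), Pow(Add(-18, -44), Rational(1, 2)))) = Add(Rational(5, 2), Mul(Rational(-1, 2), Pow(-62, Rational(1, 2)))) = Add(Rational(5, 2), Mul(Rational(-1, 2), Mul(I, Pow(62, Rational(1, 2))))) = Add(Rational(5, 2), Mul(Rational(-1, 2), I, Pow(62, Rational(1, 2)))) ≈ Add(2.5000, Mul(-3.9370, I)))
Mul(Z, Add(51, d)) = Mul(87, Add(51, Add(Rational(5, 2), Mul(Rational(-1, 2), I, Pow(62, Rational(1, 2)))))) = Mul(87, Add(Rational(107, 2), Mul(Rational(-1, 2), I, Pow(62, Rational(1, 2))))) = Add(Rational(9309, 2), Mul(Rational(-87, 2), I, Pow(62, Rational(1, 2))))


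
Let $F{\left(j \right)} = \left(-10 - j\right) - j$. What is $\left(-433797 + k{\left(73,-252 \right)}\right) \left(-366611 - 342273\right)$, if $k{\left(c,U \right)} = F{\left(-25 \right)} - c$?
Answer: $307535145720$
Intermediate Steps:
$F{\left(j \right)} = -10 - 2 j$
$k{\left(c,U \right)} = 40 - c$ ($k{\left(c,U \right)} = \left(-10 - -50\right) - c = \left(-10 + 50\right) - c = 40 - c$)
$\left(-433797 + k{\left(73,-252 \right)}\right) \left(-366611 - 342273\right) = \left(-433797 + \left(40 - 73\right)\right) \left(-366611 - 342273\right) = \left(-433797 + \left(40 - 73\right)\right) \left(-708884\right) = \left(-433797 - 33\right) \left(-708884\right) = \left(-433830\right) \left(-708884\right) = 307535145720$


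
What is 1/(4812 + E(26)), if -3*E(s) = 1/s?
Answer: 78/375335 ≈ 0.00020781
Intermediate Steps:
E(s) = -1/(3*s)
1/(4812 + E(26)) = 1/(4812 - ⅓/26) = 1/(4812 - ⅓*1/26) = 1/(4812 - 1/78) = 1/(375335/78) = 78/375335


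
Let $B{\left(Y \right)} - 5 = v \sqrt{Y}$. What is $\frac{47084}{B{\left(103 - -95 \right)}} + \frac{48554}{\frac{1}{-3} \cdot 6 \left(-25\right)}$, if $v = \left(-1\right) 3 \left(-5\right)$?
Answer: $\frac{43001917}{44525} + \frac{423756 \sqrt{22}}{8905} \approx 1189.0$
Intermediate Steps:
$v = 15$ ($v = \left(-3\right) \left(-5\right) = 15$)
$B{\left(Y \right)} = 5 + 15 \sqrt{Y}$
$\frac{47084}{B{\left(103 - -95 \right)}} + \frac{48554}{\frac{1}{-3} \cdot 6 \left(-25\right)} = \frac{47084}{5 + 15 \sqrt{103 - -95}} + \frac{48554}{\frac{1}{-3} \cdot 6 \left(-25\right)} = \frac{47084}{5 + 15 \sqrt{103 + 95}} + \frac{48554}{\left(- \frac{1}{3}\right) 6 \left(-25\right)} = \frac{47084}{5 + 15 \sqrt{198}} + \frac{48554}{\left(-2\right) \left(-25\right)} = \frac{47084}{5 + 15 \cdot 3 \sqrt{22}} + \frac{48554}{50} = \frac{47084}{5 + 45 \sqrt{22}} + 48554 \cdot \frac{1}{50} = \frac{47084}{5 + 45 \sqrt{22}} + \frac{24277}{25} = \frac{24277}{25} + \frac{47084}{5 + 45 \sqrt{22}}$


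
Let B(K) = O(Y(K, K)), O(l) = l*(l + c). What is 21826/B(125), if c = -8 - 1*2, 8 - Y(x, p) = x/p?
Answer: -3118/3 ≈ -1039.3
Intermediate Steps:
Y(x, p) = 8 - x/p
c = -10 (c = -8 - 2 = -10)
O(l) = l*(-10 + l) (O(l) = l*(l - 10) = l*(-10 + l))
B(K) = -21 (B(K) = (8 - K/K)*(-10 + (8 - K/K)) = (8 - 1)*(-10 + (8 - 1)) = 7*(-10 + 7) = 7*(-3) = -21)
21826/B(125) = 21826/(-21) = 21826*(-1/21) = -3118/3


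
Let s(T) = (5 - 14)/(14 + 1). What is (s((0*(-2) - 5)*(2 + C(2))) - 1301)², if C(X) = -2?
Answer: 42354064/25 ≈ 1.6942e+6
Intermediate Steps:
s(T) = -⅗ (s(T) = -9/15 = -9*1/15 = -⅗)
(s((0*(-2) - 5)*(2 + C(2))) - 1301)² = (-⅗ - 1301)² = (-6508/5)² = 42354064/25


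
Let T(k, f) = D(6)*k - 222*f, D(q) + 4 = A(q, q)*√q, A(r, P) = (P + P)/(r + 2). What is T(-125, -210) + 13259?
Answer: 60379 - 375*√6/2 ≈ 59920.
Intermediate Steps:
A(r, P) = 2*P/(2 + r) (A(r, P) = (2*P)/(2 + r) = 2*P/(2 + r))
D(q) = -4 + 2*q^(3/2)/(2 + q) (D(q) = -4 + (2*q/(2 + q))*√q = -4 + 2*q^(3/2)/(2 + q))
T(k, f) = -222*f + k*(-4 + 3*√6/2) (T(k, f) = (2*(-4 + 6^(3/2) - 2*6)/(2 + 6))*k - 222*f = (2*(-4 + 6*√6 - 12)/8)*k - 222*f = (2*(⅛)*(-16 + 6*√6))*k - 222*f = (-4 + 3*√6/2)*k - 222*f = k*(-4 + 3*√6/2) - 222*f = -222*f + k*(-4 + 3*√6/2))
T(-125, -210) + 13259 = (-222*(-210) - ½*(-125)*(8 - 3*√6)) + 13259 = (46620 + (500 - 375*√6/2)) + 13259 = (47120 - 375*√6/2) + 13259 = 60379 - 375*√6/2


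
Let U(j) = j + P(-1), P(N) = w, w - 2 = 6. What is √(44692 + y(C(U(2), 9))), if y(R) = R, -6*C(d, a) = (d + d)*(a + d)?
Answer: √401658/3 ≈ 211.25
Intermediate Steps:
w = 8 (w = 2 + 6 = 8)
P(N) = 8
U(j) = 8 + j (U(j) = j + 8 = 8 + j)
C(d, a) = -d*(a + d)/3 (C(d, a) = -(d + d)*(a + d)/6 = -2*d*(a + d)/6 = -d*(a + d)/3)
√(44692 + y(C(U(2), 9))) = √(44692 - (8 + 2)*(9 + (8 + 2))/3) = √(44692 - ⅓*10*(9 + 10)) = √(44692 - ⅓*10*19) = √(44692 - 190/3) = √(133886/3) = √401658/3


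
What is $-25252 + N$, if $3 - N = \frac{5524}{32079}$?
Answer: $- \frac{809968195}{32079} \approx -25249.0$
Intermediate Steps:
$N = \frac{90713}{32079}$ ($N = 3 - \frac{5524}{32079} = \frac{90713}{32079} \approx 2.8278$)
$-25252 + N = -25252 + \frac{90713}{32079} = - \frac{809968195}{32079}$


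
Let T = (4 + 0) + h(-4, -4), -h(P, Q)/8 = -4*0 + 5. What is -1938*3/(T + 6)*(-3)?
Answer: -2907/5 ≈ -581.40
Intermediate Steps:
h(P, Q) = -40 (h(P, Q) = -8*(-4*0 + 5) = -8*(0 + 5) = -8*5 = -40)
T = -36 (T = (4 + 0) - 40 = 4 - 40 = -36)
-1938*3/(T + 6)*(-3) = -1938*3/(-36 + 6)*(-3) = -1938*3/(-30)*(-3) = -1938*3*(-1/30)*(-3) = -(-969)*(-3)/5 = -1938*3/10 = -2907/5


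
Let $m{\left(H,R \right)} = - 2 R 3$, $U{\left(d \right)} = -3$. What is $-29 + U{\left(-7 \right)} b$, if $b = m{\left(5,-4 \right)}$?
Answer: $-101$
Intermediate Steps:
$m{\left(H,R \right)} = - 6 R$
$b = 24$ ($b = \left(-6\right) \left(-4\right) = 24$)
$-29 + U{\left(-7 \right)} b = -29 - 72 = -101$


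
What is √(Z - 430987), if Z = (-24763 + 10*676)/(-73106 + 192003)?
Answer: I*√6092648404525774/118897 ≈ 656.5*I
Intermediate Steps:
Z = -18003/118897 (Z = (-24763 + 6760)/118897 = -18003*1/118897 = -18003/118897 ≈ -0.15142)
√(Z - 430987) = √(-18003/118897 - 430987) = √(-51243079342/118897) = I*√6092648404525774/118897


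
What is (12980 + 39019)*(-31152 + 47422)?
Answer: 846023730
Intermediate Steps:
(12980 + 39019)*(-31152 + 47422) = 51999*16270 = 846023730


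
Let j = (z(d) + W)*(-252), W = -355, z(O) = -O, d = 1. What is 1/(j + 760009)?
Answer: 1/849721 ≈ 1.1769e-6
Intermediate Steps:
j = 89712 (j = (-1*1 - 355)*(-252) = (-1 - 355)*(-252) = -356*(-252) = 89712)
1/(j + 760009) = 1/(89712 + 760009) = 1/849721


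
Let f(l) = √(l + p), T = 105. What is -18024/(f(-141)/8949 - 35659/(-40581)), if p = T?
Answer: -232086345523430934744/11314753041685453 + 177084242166322224*I/11314753041685453 ≈ -20512.0 + 15.651*I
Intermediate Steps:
p = 105
f(l) = √(105 + l) (f(l) = √(l + 105) = √(105 + l))
-18024/(f(-141)/8949 - 35659/(-40581)) = -18024/(√(105 - 141)/8949 - 35659/(-40581)) = -18024/(√(-36)*(1/8949) - 35659*(-1/40581)) = -18024/((6*I)*(1/8949) + 35659/40581) = -18024/(2*I/2983 + 35659/40581) = -18024*14653858588053129*(35659/40581 - 2*I/2983)/11314753041685453 = -264121147191069597096*(35659/40581 - 2*I/2983)/11314753041685453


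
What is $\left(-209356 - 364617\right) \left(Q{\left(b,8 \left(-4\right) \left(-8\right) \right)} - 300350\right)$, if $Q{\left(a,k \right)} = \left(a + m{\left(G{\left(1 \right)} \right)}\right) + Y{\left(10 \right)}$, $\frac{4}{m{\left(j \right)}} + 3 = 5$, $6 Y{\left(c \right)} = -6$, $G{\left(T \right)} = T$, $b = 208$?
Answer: $172272830193$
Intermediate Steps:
$Y{\left(c \right)} = -1$ ($Y{\left(c \right)} = \frac{1}{6} \left(-6\right) = -1$)
$m{\left(j \right)} = 2$ ($m{\left(j \right)} = \frac{4}{-3 + 5} = \frac{4}{2} = 4 \cdot \frac{1}{2} = 2$)
$Q{\left(a,k \right)} = 1 + a$ ($Q{\left(a,k \right)} = \left(a + 2\right) - 1 = \left(2 + a\right) - 1 = 1 + a$)
$\left(-209356 - 364617\right) \left(Q{\left(b,8 \left(-4\right) \left(-8\right) \right)} - 300350\right) = \left(-209356 - 364617\right) \left(\left(1 + 208\right) - 300350\right) = - 573973 \left(209 - 300350\right) = \left(-573973\right) \left(-300141\right) = 172272830193$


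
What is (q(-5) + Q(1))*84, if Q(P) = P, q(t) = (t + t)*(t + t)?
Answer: 8484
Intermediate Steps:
q(t) = 4*t² (q(t) = (2*t)*(2*t) = 4*t²)
(q(-5) + Q(1))*84 = (4*(-5)² + 1)*84 = (4*25 + 1)*84 = (100 + 1)*84 = 101*84 = 8484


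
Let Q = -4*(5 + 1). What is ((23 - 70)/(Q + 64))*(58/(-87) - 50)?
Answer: 893/15 ≈ 59.533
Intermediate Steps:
Q = -24 (Q = -4*6 = -24)
((23 - 70)/(Q + 64))*(58/(-87) - 50) = ((23 - 70)/(-24 + 64))*(58/(-87) - 50) = (-47/40)*(58*(-1/87) - 50) = (-47*1/40)*(-⅔ - 50) = -47/40*(-152/3) = 893/15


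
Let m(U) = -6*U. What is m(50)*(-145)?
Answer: 43500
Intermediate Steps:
m(50)*(-145) = -6*50*(-145) = -300*(-145) = 43500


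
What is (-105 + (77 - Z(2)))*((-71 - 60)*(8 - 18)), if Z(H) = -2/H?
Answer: -35370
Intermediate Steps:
(-105 + (77 - Z(2)))*((-71 - 60)*(8 - 18)) = (-105 + (77 - (-2)/2))*((-71 - 60)*(8 - 18)) = (-105 + (77 - (-2)/2))*(-131*(-10)) = (-105 + (77 - 1*(-1)))*1310 = (-105 + (77 + 1))*1310 = (-105 + 78)*1310 = -27*1310 = -35370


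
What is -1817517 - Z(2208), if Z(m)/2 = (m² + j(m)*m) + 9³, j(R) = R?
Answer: -21320031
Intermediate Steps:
Z(m) = 1458 + 4*m² (Z(m) = 2*((m² + m*m) + 9³) = 2*((m² + m²) + 729) = 2*(2*m² + 729) = 2*(729 + 2*m²) = 1458 + 4*m²)
-1817517 - Z(2208) = -1817517 - (1458 + 4*2208²) = -1817517 - (1458 + 4*4875264) = -1817517 - (1458 + 19501056) = -1817517 - 1*19502514 = -1817517 - 19502514 = -21320031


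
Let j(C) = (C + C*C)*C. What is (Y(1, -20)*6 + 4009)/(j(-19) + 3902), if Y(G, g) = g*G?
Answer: -3889/2596 ≈ -1.4981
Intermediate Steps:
Y(G, g) = G*g
j(C) = C*(C + C**2) (j(C) = (C + C**2)*C = C*(C + C**2))
(Y(1, -20)*6 + 4009)/(j(-19) + 3902) = ((1*(-20))*6 + 4009)/((-19)**2*(1 - 19) + 3902) = (-20*6 + 4009)/(361*(-18) + 3902) = (-120 + 4009)/(-6498 + 3902) = 3889/(-2596) = 3889*(-1/2596) = -3889/2596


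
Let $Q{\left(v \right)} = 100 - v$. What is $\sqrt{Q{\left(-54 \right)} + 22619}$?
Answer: $\sqrt{22773} \approx 150.91$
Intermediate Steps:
$\sqrt{Q{\left(-54 \right)} + 22619} = \sqrt{\left(100 - -54\right) + 22619} = \sqrt{\left(100 + 54\right) + 22619} = \sqrt{154 + 22619} = \sqrt{22773}$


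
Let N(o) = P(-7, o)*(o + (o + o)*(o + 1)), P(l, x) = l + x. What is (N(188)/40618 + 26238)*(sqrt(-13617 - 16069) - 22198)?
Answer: -11971733193904/20309 + 539315848*I*sqrt(29686)/20309 ≈ -5.8948e+8 + 4.5754e+6*I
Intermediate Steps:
N(o) = (-7 + o)*(o + 2*o*(1 + o)) (N(o) = (-7 + o)*(o + (o + o)*(o + 1)) = (-7 + o)*(o + (2*o)*(1 + o)) = (-7 + o)*(o + 2*o*(1 + o)))
(N(188)/40618 + 26238)*(sqrt(-13617 - 16069) - 22198) = ((188*(-7 + 188)*(3 + 2*188))/40618 + 26238)*(sqrt(-13617 - 16069) - 22198) = ((188*181*(3 + 376))*(1/40618) + 26238)*(sqrt(-29686) - 22198) = ((188*181*379)*(1/40618) + 26238)*(I*sqrt(29686) - 22198) = (12896612*(1/40618) + 26238)*(-22198 + I*sqrt(29686)) = (6448306/20309 + 26238)*(-22198 + I*sqrt(29686)) = 539315848*(-22198 + I*sqrt(29686))/20309 = -11971733193904/20309 + 539315848*I*sqrt(29686)/20309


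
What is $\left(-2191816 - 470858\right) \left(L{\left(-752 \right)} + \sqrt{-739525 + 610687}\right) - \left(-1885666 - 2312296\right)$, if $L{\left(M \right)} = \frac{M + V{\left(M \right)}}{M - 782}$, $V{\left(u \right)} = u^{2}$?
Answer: $\frac{755095070278}{767} - 2662674 i \sqrt{128838} \approx 9.8448 \cdot 10^{8} - 9.5574 \cdot 10^{8} i$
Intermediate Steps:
$L{\left(M \right)} = \frac{M + M^{2}}{-782 + M}$ ($L{\left(M \right)} = \frac{M + M^{2}}{M - 782} = \frac{M + M^{2}}{-782 + M}$)
$\left(-2191816 - 470858\right) \left(L{\left(-752 \right)} + \sqrt{-739525 + 610687}\right) - \left(-1885666 - 2312296\right) = \left(-2191816 - 470858\right) \left(- \frac{752 \left(1 - 752\right)}{-782 - 752} + \sqrt{-739525 + 610687}\right) - \left(-1885666 - 2312296\right) = - 2662674 \left(\left(-752\right) \frac{1}{-1534} \left(-751\right) + \sqrt{-128838}\right) - \left(-1885666 - 2312296\right) = - 2662674 \left(\left(-752\right) \left(- \frac{1}{1534}\right) \left(-751\right) + i \sqrt{128838}\right) - -4197962 = - 2662674 \left(- \frac{282376}{767} + i \sqrt{128838}\right) + 4197962 = \left(\frac{751875233424}{767} - 2662674 i \sqrt{128838}\right) + 4197962 = \frac{755095070278}{767} - 2662674 i \sqrt{128838}$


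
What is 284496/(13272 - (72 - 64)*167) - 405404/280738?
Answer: 2344685497/104715274 ≈ 22.391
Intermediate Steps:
284496/(13272 - (72 - 64)*167) - 405404/280738 = 284496/(13272 - 8*167) - 405404*1/280738 = 284496/(13272 - 1*1336) - 202702/140369 = 284496/(13272 - 1336) - 202702/140369 = 284496/11936 - 202702/140369 = 284496*(1/11936) - 202702/140369 = 17781/746 - 202702/140369 = 2344685497/104715274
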